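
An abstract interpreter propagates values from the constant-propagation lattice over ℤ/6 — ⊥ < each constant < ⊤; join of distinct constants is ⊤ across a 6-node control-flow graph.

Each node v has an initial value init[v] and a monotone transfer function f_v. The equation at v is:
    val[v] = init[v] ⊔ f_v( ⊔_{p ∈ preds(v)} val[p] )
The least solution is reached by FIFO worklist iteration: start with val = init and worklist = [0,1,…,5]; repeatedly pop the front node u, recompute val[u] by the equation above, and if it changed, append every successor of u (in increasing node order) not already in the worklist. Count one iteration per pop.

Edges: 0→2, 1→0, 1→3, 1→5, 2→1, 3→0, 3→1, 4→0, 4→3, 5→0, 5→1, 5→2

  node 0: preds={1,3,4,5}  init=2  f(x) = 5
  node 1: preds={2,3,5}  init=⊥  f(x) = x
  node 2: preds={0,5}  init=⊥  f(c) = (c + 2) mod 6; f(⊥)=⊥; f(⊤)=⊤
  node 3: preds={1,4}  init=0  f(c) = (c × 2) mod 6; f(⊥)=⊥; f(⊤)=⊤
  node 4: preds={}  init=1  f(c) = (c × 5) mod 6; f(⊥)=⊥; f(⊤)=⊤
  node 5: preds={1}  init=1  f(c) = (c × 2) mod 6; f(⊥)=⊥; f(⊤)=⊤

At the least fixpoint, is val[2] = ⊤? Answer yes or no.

yes

Trace (9 dequeues):
  [1] u=0 | in ⊤ | out ⊤ | prev 2 | push {}
  [2] u=1 | in ⊤ | out ⊤ | prev ⊥ | push {0}
  [3] u=2 | in ⊤ | out ⊤ | prev ⊥ | push {1}
  [4] u=3 | in ⊤ | out ⊤ | prev 0 | push {}
  [5] u=4 | in ⊥ | out 1 | ==
  [6] u=5 | in ⊤ | out ⊤ | prev 1 | push {2}
  [7] u=0 | in ⊤ | out ⊤ | ==
  [8] u=1 | in ⊤ | out ⊤ | ==
  [9] u=2 | in ⊤ | out ⊤ | ==

Converged values:
  [0] ⊤
  [1] ⊤
  [2] ⊤
  [3] ⊤
  [4] 1
  [5] ⊤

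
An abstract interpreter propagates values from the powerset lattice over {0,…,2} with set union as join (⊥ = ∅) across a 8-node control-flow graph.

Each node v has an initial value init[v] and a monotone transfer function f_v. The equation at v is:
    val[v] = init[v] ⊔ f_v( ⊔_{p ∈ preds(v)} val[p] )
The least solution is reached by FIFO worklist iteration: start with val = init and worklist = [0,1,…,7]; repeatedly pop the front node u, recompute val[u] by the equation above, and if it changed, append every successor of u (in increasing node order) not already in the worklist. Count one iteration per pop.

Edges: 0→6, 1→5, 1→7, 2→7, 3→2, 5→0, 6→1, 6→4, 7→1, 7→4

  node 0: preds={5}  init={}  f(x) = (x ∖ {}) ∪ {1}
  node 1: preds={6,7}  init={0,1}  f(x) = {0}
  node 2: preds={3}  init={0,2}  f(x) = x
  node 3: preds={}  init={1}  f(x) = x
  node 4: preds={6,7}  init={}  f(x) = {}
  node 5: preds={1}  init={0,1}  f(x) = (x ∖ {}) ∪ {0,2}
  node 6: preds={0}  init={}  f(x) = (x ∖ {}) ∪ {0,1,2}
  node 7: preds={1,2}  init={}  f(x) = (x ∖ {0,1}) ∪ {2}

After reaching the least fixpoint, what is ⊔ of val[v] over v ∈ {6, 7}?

{0,1,2}

Worklist (12 pops):
  #1 pop 0: in={0,1} → {0,1} (was {}); enqueue []
  #2 pop 1: in={} → {0,1} (no change)
  #3 pop 2: in={1} → {0,1,2} (was {0,2}); enqueue []
  #4 pop 3: in={} → {1} (no change)
  #5 pop 4: in={} → {} (no change)
  #6 pop 5: in={0,1} → {0,1,2} (was {0,1}); enqueue [0]
  #7 pop 6: in={0,1} → {0,1,2} (was {}); enqueue [1,4]
  #8 pop 7: in={0,1,2} → {2} (was {}); enqueue []
  #9 pop 0: in={0,1,2} → {0,1,2} (was {0,1}); enqueue [6]
  #10 pop 1: in={0,1,2} → {0,1} (no change)
  #11 pop 4: in={0,1,2} → {} (no change)
  #12 pop 6: in={0,1,2} → {0,1,2} (no change)

Fixpoint:
  val[0] = {0,1,2}
  val[1] = {0,1}
  val[2] = {0,1,2}
  val[3] = {1}
  val[4] = {}
  val[5] = {0,1,2}
  val[6] = {0,1,2}
  val[7] = {2}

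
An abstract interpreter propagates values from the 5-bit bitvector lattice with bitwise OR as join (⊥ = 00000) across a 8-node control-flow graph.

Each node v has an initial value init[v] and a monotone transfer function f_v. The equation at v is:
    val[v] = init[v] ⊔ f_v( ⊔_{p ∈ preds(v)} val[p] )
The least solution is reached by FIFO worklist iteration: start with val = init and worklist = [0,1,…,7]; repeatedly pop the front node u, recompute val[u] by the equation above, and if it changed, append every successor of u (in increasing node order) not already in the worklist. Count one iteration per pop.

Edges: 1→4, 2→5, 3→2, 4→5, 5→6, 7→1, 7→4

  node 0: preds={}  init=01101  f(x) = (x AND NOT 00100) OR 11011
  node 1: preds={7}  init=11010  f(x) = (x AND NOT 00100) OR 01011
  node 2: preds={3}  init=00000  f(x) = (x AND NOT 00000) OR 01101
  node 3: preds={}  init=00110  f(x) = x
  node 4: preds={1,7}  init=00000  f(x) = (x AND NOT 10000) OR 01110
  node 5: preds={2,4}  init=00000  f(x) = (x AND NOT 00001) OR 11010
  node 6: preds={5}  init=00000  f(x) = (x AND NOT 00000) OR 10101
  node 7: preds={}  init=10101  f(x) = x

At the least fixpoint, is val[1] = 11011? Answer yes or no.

yes

Worklist (8 pops):
  #1 pop 0: in=00000 → 11111 (was 01101); enqueue []
  #2 pop 1: in=10101 → 11011 (was 11010); enqueue []
  #3 pop 2: in=00110 → 01111 (was 00000); enqueue []
  #4 pop 3: in=00000 → 00110 (no change)
  #5 pop 4: in=11111 → 01111 (was 00000); enqueue []
  #6 pop 5: in=01111 → 11110 (was 00000); enqueue []
  #7 pop 6: in=11110 → 11111 (was 00000); enqueue []
  #8 pop 7: in=00000 → 10101 (no change)

Fixpoint:
  val[0] = 11111
  val[1] = 11011
  val[2] = 01111
  val[3] = 00110
  val[4] = 01111
  val[5] = 11110
  val[6] = 11111
  val[7] = 10101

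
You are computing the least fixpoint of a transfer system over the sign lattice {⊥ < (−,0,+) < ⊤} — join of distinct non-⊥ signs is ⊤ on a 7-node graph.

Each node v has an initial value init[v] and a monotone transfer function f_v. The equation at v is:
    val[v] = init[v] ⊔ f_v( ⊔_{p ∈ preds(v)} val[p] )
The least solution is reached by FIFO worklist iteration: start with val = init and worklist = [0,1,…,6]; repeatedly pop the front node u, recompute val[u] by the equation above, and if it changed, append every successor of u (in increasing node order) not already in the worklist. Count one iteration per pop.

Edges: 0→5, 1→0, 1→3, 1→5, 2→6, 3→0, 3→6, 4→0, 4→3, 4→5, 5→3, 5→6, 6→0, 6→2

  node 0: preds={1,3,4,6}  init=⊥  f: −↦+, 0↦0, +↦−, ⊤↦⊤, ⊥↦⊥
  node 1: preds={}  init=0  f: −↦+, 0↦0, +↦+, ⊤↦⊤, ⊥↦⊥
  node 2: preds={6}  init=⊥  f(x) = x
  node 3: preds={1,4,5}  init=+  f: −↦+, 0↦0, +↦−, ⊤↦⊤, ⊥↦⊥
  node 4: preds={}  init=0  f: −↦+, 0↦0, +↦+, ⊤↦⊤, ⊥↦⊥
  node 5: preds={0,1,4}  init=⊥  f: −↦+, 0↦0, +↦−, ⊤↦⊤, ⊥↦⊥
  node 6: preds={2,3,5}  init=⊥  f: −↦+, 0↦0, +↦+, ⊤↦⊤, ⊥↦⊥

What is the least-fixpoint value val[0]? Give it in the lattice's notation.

⊤

Iteration log — 11 steps:
  step 1. node 0  ⊔preds=⊤  new=⊤  old=⊥  +wl: 
  step 2. node 1  ⊔preds=⊥  new=0  stable
  step 3. node 2  ⊔preds=⊥  new=⊥  stable
  step 4. node 3  ⊔preds=0  new=⊤  old=+  +wl: 0
  step 5. node 4  ⊔preds=⊥  new=0  stable
  step 6. node 5  ⊔preds=⊤  new=⊤  old=⊥  +wl: 3
  step 7. node 6  ⊔preds=⊤  new=⊤  old=⊥  +wl: 2
  step 8. node 0  ⊔preds=⊤  new=⊤  stable
  step 9. node 3  ⊔preds=⊤  new=⊤  stable
  step 10. node 2  ⊔preds=⊤  new=⊤  old=⊥  +wl: 6
  step 11. node 6  ⊔preds=⊤  new=⊤  stable

Least fixpoint reached:
  node 0: ⊤
  node 1: 0
  node 2: ⊤
  node 3: ⊤
  node 4: 0
  node 5: ⊤
  node 6: ⊤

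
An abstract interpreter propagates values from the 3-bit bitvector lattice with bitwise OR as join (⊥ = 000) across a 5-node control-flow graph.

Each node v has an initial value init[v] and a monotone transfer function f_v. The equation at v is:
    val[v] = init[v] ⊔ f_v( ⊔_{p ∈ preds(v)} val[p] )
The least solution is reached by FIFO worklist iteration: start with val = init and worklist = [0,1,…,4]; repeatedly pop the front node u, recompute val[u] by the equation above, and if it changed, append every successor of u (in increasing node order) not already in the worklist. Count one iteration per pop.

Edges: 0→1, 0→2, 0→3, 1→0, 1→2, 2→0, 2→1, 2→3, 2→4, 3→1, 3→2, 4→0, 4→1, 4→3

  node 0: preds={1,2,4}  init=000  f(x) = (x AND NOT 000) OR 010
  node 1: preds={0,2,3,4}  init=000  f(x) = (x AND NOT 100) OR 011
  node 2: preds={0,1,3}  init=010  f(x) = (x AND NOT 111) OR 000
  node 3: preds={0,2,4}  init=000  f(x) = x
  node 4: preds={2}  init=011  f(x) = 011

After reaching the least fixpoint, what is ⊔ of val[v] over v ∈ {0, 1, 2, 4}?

Iteration log — 8 steps:
  step 1. node 0  ⊔preds=011  new=011  old=000  +wl: 
  step 2. node 1  ⊔preds=011  new=011  old=000  +wl: 0
  step 3. node 2  ⊔preds=011  new=010  stable
  step 4. node 3  ⊔preds=011  new=011  old=000  +wl: 1,2
  step 5. node 4  ⊔preds=010  new=011  stable
  step 6. node 0  ⊔preds=011  new=011  stable
  step 7. node 1  ⊔preds=011  new=011  stable
  step 8. node 2  ⊔preds=011  new=010  stable

Least fixpoint reached:
  node 0: 011
  node 1: 011
  node 2: 010
  node 3: 011
  node 4: 011

011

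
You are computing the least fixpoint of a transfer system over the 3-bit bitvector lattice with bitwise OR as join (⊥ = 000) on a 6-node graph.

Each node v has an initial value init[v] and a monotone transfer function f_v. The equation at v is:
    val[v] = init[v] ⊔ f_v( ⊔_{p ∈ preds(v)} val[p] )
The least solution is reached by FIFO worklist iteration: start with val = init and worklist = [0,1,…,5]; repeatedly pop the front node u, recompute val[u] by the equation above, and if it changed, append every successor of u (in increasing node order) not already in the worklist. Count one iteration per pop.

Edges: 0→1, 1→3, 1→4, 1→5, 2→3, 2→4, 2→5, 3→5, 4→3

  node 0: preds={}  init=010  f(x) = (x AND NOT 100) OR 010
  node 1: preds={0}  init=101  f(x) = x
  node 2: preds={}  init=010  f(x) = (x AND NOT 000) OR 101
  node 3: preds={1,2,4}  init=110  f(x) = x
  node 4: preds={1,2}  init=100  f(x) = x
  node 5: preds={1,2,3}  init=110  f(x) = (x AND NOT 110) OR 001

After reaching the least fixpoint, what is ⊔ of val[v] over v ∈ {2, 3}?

Trace (7 dequeues):
  [1] u=0 | in 000 | out 010 | ==
  [2] u=1 | in 010 | out 111 | prev 101 | push {}
  [3] u=2 | in 000 | out 111 | prev 010 | push {}
  [4] u=3 | in 111 | out 111 | prev 110 | push {}
  [5] u=4 | in 111 | out 111 | prev 100 | push {3}
  [6] u=5 | in 111 | out 111 | prev 110 | push {}
  [7] u=3 | in 111 | out 111 | ==

Converged values:
  [0] 010
  [1] 111
  [2] 111
  [3] 111
  [4] 111
  [5] 111

111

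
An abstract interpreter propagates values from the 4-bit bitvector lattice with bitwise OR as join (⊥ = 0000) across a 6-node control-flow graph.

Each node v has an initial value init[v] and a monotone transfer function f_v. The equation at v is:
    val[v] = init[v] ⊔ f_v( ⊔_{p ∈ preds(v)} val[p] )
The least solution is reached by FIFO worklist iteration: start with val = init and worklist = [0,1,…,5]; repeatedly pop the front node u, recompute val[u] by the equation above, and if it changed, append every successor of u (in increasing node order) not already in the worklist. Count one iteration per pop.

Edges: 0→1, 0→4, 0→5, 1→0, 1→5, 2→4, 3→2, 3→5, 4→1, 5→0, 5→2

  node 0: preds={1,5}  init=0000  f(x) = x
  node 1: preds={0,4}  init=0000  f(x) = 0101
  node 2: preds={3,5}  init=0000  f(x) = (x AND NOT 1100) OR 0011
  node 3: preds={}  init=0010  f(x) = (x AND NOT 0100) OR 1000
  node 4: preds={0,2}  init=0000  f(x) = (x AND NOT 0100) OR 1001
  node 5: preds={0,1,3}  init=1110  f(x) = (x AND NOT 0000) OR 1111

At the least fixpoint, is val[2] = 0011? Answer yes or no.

yes

Worklist (11 pops):
  #1 pop 0: in=1110 → 1110 (was 0000); enqueue []
  #2 pop 1: in=1110 → 0101 (was 0000); enqueue [0]
  #3 pop 2: in=1110 → 0011 (was 0000); enqueue []
  #4 pop 3: in=0000 → 1010 (was 0010); enqueue [2]
  #5 pop 4: in=1111 → 1011 (was 0000); enqueue [1]
  #6 pop 5: in=1111 → 1111 (was 1110); enqueue []
  #7 pop 0: in=1111 → 1111 (was 1110); enqueue [4,5]
  #8 pop 2: in=1111 → 0011 (no change)
  #9 pop 1: in=1111 → 0101 (no change)
  #10 pop 4: in=1111 → 1011 (no change)
  #11 pop 5: in=1111 → 1111 (no change)

Fixpoint:
  val[0] = 1111
  val[1] = 0101
  val[2] = 0011
  val[3] = 1010
  val[4] = 1011
  val[5] = 1111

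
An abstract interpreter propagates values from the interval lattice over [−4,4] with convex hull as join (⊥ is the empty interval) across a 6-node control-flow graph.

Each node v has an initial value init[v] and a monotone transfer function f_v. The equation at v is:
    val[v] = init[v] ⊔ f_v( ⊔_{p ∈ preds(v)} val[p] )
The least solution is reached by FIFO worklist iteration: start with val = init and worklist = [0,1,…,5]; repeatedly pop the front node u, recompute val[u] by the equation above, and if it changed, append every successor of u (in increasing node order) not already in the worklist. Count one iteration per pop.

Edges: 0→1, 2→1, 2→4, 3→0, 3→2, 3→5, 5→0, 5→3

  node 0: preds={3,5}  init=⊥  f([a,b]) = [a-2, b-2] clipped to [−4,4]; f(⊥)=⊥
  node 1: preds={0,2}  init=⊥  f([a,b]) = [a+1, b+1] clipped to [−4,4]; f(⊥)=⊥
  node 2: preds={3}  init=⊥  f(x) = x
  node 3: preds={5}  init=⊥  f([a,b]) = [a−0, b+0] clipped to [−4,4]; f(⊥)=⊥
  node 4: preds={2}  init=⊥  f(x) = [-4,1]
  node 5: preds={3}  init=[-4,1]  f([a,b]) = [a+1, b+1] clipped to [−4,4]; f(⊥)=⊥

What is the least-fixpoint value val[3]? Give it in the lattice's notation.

Trace (32 dequeues):
  [1] u=0 | in [-4,1] | out [-4,-1] | prev ⊥ | push {}
  [2] u=1 | in [-4,-1] | out [-3,0] | prev ⊥ | push {}
  [3] u=2 | in ⊥ | out ⊥ | ==
  [4] u=3 | in [-4,1] | out [-4,1] | prev ⊥ | push {0,2}
  [5] u=4 | in ⊥ | out [-4,1] | prev ⊥ | push {}
  [6] u=5 | in [-4,1] | out [-4,2] | prev [-4,1] | push {3}
  [7] u=0 | in [-4,2] | out [-4,0] | prev [-4,-1] | push {1}
  [8] u=2 | in [-4,1] | out [-4,1] | prev ⊥ | push {4}
  [9] u=3 | in [-4,2] | out [-4,2] | prev [-4,1] | push {0,2,5}
  [10] u=1 | in [-4,1] | out [-3,2] | prev [-3,0] | push {}
  [11] u=4 | in [-4,1] | out [-4,1] | ==
  [12] u=0 | in [-4,2] | out [-4,0] | ==
  [13] u=2 | in [-4,2] | out [-4,2] | prev [-4,1] | push {1,4}
  [14] u=5 | in [-4,2] | out [-4,3] | prev [-4,2] | push {0,3}
  [15] u=1 | in [-4,2] | out [-3,3] | prev [-3,2] | push {}
  [16] u=4 | in [-4,2] | out [-4,1] | ==
  [17] u=0 | in [-4,3] | out [-4,1] | prev [-4,0] | push {1}
  [18] u=3 | in [-4,3] | out [-4,3] | prev [-4,2] | push {0,2,5}
  [19] u=1 | in [-4,2] | out [-3,3] | ==
  [20] u=0 | in [-4,3] | out [-4,1] | ==
  [21] u=2 | in [-4,3] | out [-4,3] | prev [-4,2] | push {1,4}
  [22] u=5 | in [-4,3] | out [-4,4] | prev [-4,3] | push {0,3}
  [23] u=1 | in [-4,3] | out [-3,4] | prev [-3,3] | push {}
  [24] u=4 | in [-4,3] | out [-4,1] | ==
  [25] u=0 | in [-4,4] | out [-4,2] | prev [-4,1] | push {1}
  [26] u=3 | in [-4,4] | out [-4,4] | prev [-4,3] | push {0,2,5}
  [27] u=1 | in [-4,3] | out [-3,4] | ==
  [28] u=0 | in [-4,4] | out [-4,2] | ==
  [29] u=2 | in [-4,4] | out [-4,4] | prev [-4,3] | push {1,4}
  [30] u=5 | in [-4,4] | out [-4,4] | ==
  [31] u=1 | in [-4,4] | out [-3,4] | ==
  [32] u=4 | in [-4,4] | out [-4,1] | ==

Converged values:
  [0] [-4,2]
  [1] [-3,4]
  [2] [-4,4]
  [3] [-4,4]
  [4] [-4,1]
  [5] [-4,4]

[-4,4]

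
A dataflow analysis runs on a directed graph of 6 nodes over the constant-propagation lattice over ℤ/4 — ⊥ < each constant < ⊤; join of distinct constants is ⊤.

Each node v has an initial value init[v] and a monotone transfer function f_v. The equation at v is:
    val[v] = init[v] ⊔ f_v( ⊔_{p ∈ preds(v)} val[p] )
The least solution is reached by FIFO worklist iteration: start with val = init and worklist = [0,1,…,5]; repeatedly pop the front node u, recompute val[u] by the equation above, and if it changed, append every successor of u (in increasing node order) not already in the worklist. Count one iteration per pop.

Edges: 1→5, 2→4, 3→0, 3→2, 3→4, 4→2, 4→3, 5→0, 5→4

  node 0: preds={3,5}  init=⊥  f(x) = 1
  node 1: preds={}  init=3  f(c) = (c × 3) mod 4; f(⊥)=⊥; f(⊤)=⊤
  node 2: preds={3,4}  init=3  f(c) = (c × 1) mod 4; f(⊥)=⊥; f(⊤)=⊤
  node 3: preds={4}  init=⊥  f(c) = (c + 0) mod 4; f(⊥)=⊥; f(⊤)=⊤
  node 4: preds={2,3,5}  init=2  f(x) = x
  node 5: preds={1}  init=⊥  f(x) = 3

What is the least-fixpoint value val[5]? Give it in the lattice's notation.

3

Worklist (12 pops):
  #1 pop 0: in=⊥ → 1 (was ⊥); enqueue []
  #2 pop 1: in=⊥ → 3 (no change)
  #3 pop 2: in=2 → ⊤ (was 3); enqueue []
  #4 pop 3: in=2 → 2 (was ⊥); enqueue [0,2]
  #5 pop 4: in=⊤ → ⊤ (was 2); enqueue [3]
  #6 pop 5: in=3 → 3 (was ⊥); enqueue [4]
  #7 pop 0: in=⊤ → 1 (no change)
  #8 pop 2: in=⊤ → ⊤ (no change)
  #9 pop 3: in=⊤ → ⊤ (was 2); enqueue [0,2]
  #10 pop 4: in=⊤ → ⊤ (no change)
  #11 pop 0: in=⊤ → 1 (no change)
  #12 pop 2: in=⊤ → ⊤ (no change)

Fixpoint:
  val[0] = 1
  val[1] = 3
  val[2] = ⊤
  val[3] = ⊤
  val[4] = ⊤
  val[5] = 3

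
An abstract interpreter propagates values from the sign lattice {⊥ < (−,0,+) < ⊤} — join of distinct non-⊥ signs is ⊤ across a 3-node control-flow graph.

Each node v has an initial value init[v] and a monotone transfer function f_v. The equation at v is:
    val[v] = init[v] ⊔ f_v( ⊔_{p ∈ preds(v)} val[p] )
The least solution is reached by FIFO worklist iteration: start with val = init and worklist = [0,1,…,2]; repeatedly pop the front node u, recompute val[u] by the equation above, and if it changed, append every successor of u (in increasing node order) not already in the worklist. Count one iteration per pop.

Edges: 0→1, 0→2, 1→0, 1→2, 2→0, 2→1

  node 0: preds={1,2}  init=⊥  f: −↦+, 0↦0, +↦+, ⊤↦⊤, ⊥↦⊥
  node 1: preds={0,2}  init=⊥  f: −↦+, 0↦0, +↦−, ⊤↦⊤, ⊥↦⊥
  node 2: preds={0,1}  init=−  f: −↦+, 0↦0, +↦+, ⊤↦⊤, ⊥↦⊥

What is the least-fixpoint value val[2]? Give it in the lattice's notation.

⊤

Worklist (6 pops):
  #1 pop 0: in=− → + (was ⊥); enqueue []
  #2 pop 1: in=⊤ → ⊤ (was ⊥); enqueue [0]
  #3 pop 2: in=⊤ → ⊤ (was −); enqueue [1]
  #4 pop 0: in=⊤ → ⊤ (was +); enqueue [2]
  #5 pop 1: in=⊤ → ⊤ (no change)
  #6 pop 2: in=⊤ → ⊤ (no change)

Fixpoint:
  val[0] = ⊤
  val[1] = ⊤
  val[2] = ⊤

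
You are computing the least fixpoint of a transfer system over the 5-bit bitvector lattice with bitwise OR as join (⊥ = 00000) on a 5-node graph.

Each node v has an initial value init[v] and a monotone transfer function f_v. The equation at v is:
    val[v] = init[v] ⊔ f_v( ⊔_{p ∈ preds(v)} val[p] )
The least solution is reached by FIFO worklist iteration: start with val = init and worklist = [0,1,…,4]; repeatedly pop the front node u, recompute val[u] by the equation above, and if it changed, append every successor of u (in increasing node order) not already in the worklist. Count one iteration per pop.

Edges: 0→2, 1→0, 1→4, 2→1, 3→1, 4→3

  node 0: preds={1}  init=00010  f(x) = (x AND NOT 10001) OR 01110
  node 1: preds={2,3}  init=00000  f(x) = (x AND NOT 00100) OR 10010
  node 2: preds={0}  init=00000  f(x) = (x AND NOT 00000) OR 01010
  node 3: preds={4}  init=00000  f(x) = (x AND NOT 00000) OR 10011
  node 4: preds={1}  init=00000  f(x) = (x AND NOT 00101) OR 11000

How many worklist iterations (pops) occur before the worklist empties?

11

Iteration log — 11 steps:
  step 1. node 0  ⊔preds=00000  new=01110  old=00010  +wl: 
  step 2. node 1  ⊔preds=00000  new=10010  old=00000  +wl: 0
  step 3. node 2  ⊔preds=01110  new=01110  old=00000  +wl: 1
  step 4. node 3  ⊔preds=00000  new=10011  old=00000  +wl: 
  step 5. node 4  ⊔preds=10010  new=11010  old=00000  +wl: 3
  step 6. node 0  ⊔preds=10010  new=01110  stable
  step 7. node 1  ⊔preds=11111  new=11011  old=10010  +wl: 0,4
  step 8. node 3  ⊔preds=11010  new=11011  old=10011  +wl: 1
  step 9. node 0  ⊔preds=11011  new=01110  stable
  step 10. node 4  ⊔preds=11011  new=11010  stable
  step 11. node 1  ⊔preds=11111  new=11011  stable

Least fixpoint reached:
  node 0: 01110
  node 1: 11011
  node 2: 01110
  node 3: 11011
  node 4: 11010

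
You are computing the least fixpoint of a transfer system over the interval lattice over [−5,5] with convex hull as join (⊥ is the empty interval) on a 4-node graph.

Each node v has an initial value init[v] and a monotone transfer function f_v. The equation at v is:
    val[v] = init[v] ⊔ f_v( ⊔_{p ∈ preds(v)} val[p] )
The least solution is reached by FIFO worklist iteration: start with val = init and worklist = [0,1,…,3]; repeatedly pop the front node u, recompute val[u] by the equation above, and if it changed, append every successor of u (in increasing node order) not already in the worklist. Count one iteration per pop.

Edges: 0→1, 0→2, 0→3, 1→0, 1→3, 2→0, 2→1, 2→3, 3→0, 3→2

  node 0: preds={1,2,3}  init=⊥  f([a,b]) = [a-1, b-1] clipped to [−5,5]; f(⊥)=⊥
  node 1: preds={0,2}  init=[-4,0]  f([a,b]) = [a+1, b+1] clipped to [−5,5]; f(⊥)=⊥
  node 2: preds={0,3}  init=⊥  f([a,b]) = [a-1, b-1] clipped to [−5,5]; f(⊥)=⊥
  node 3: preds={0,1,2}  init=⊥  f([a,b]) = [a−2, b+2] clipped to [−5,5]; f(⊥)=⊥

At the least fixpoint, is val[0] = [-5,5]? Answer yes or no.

no

Worklist (18 pops):
  #1 pop 0: in=[-4,0] → [-5,-1] (was ⊥); enqueue []
  #2 pop 1: in=[-5,-1] → [-4,0] (no change)
  #3 pop 2: in=[-5,-1] → [-5,-2] (was ⊥); enqueue [0,1]
  #4 pop 3: in=[-5,0] → [-5,2] (was ⊥); enqueue [2]
  #5 pop 0: in=[-5,2] → [-5,1] (was [-5,-1]); enqueue [3]
  #6 pop 1: in=[-5,1] → [-4,2] (was [-4,0]); enqueue [0]
  #7 pop 2: in=[-5,2] → [-5,1] (was [-5,-2]); enqueue [1]
  #8 pop 3: in=[-5,2] → [-5,4] (was [-5,2]); enqueue [2]
  #9 pop 0: in=[-5,4] → [-5,3] (was [-5,1]); enqueue [3]
  #10 pop 1: in=[-5,3] → [-4,4] (was [-4,2]); enqueue [0]
  #11 pop 2: in=[-5,4] → [-5,3] (was [-5,1]); enqueue [1]
  #12 pop 3: in=[-5,4] → [-5,5] (was [-5,4]); enqueue [2]
  #13 pop 0: in=[-5,5] → [-5,4] (was [-5,3]); enqueue [3]
  #14 pop 1: in=[-5,4] → [-4,5] (was [-4,4]); enqueue [0]
  #15 pop 2: in=[-5,5] → [-5,4] (was [-5,3]); enqueue [1]
  #16 pop 3: in=[-5,5] → [-5,5] (no change)
  #17 pop 0: in=[-5,5] → [-5,4] (no change)
  #18 pop 1: in=[-5,4] → [-4,5] (no change)

Fixpoint:
  val[0] = [-5,4]
  val[1] = [-4,5]
  val[2] = [-5,4]
  val[3] = [-5,5]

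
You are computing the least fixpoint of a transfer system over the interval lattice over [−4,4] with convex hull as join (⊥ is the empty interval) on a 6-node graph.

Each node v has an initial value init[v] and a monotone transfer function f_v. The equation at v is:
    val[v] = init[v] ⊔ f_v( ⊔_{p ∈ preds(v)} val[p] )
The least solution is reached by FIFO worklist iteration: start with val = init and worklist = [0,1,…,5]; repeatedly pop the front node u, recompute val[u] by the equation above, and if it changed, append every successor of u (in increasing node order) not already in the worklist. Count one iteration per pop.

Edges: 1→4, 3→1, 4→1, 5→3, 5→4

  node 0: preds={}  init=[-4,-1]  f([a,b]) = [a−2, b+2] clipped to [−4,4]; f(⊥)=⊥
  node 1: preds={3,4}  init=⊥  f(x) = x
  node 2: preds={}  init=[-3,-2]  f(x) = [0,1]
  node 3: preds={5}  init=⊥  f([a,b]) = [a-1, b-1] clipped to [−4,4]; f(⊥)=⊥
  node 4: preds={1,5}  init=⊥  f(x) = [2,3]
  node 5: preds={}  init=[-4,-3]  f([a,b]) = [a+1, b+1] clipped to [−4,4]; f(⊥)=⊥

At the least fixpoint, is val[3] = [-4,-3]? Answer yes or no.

no

Iteration log — 8 steps:
  step 1. node 0  ⊔preds=⊥  new=[-4,-1]  stable
  step 2. node 1  ⊔preds=⊥  new=⊥  stable
  step 3. node 2  ⊔preds=⊥  new=[-3,1]  old=[-3,-2]  +wl: 
  step 4. node 3  ⊔preds=[-4,-3]  new=[-4,-4]  old=⊥  +wl: 1
  step 5. node 4  ⊔preds=[-4,-3]  new=[2,3]  old=⊥  +wl: 
  step 6. node 5  ⊔preds=⊥  new=[-4,-3]  stable
  step 7. node 1  ⊔preds=[-4,3]  new=[-4,3]  old=⊥  +wl: 4
  step 8. node 4  ⊔preds=[-4,3]  new=[2,3]  stable

Least fixpoint reached:
  node 0: [-4,-1]
  node 1: [-4,3]
  node 2: [-3,1]
  node 3: [-4,-4]
  node 4: [2,3]
  node 5: [-4,-3]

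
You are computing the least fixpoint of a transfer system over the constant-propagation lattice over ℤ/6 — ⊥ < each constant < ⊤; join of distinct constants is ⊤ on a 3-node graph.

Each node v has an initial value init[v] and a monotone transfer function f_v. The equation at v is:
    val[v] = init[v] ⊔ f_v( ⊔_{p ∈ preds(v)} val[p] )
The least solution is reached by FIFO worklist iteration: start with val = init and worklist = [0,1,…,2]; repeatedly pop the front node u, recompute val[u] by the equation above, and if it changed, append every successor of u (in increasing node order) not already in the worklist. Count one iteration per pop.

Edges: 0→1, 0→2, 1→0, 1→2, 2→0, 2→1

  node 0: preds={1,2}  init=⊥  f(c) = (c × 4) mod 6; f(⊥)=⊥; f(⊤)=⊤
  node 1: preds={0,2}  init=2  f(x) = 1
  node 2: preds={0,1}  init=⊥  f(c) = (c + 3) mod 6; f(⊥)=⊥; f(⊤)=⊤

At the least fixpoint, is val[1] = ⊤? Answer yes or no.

yes

Iteration log — 6 steps:
  step 1. node 0  ⊔preds=2  new=2  old=⊥  +wl: 
  step 2. node 1  ⊔preds=2  new=⊤  old=2  +wl: 0
  step 3. node 2  ⊔preds=⊤  new=⊤  old=⊥  +wl: 1
  step 4. node 0  ⊔preds=⊤  new=⊤  old=2  +wl: 2
  step 5. node 1  ⊔preds=⊤  new=⊤  stable
  step 6. node 2  ⊔preds=⊤  new=⊤  stable

Least fixpoint reached:
  node 0: ⊤
  node 1: ⊤
  node 2: ⊤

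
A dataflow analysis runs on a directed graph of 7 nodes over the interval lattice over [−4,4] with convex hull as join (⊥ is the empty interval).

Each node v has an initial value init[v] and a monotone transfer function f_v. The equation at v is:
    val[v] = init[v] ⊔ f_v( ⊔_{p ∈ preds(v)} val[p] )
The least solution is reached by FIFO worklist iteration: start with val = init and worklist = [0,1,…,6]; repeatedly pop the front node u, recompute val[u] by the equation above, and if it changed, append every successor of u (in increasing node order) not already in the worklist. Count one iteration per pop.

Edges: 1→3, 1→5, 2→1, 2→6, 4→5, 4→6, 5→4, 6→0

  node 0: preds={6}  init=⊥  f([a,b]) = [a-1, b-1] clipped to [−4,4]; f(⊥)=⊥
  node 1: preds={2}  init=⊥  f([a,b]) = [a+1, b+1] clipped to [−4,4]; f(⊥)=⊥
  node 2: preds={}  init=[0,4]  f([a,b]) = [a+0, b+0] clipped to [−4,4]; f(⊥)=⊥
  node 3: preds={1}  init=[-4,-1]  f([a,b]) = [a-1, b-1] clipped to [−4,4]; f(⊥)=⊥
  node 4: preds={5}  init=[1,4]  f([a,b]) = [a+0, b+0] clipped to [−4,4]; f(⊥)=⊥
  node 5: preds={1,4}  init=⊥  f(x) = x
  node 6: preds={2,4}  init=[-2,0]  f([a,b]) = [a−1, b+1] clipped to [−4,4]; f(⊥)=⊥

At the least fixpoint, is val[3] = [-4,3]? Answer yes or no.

Trace (9 dequeues):
  [1] u=0 | in [-2,0] | out [-3,-1] | prev ⊥ | push {}
  [2] u=1 | in [0,4] | out [1,4] | prev ⊥ | push {}
  [3] u=2 | in ⊥ | out [0,4] | ==
  [4] u=3 | in [1,4] | out [-4,3] | prev [-4,-1] | push {}
  [5] u=4 | in ⊥ | out [1,4] | ==
  [6] u=5 | in [1,4] | out [1,4] | prev ⊥ | push {4}
  [7] u=6 | in [0,4] | out [-2,4] | prev [-2,0] | push {0}
  [8] u=4 | in [1,4] | out [1,4] | ==
  [9] u=0 | in [-2,4] | out [-3,3] | prev [-3,-1] | push {}

Converged values:
  [0] [-3,3]
  [1] [1,4]
  [2] [0,4]
  [3] [-4,3]
  [4] [1,4]
  [5] [1,4]
  [6] [-2,4]

yes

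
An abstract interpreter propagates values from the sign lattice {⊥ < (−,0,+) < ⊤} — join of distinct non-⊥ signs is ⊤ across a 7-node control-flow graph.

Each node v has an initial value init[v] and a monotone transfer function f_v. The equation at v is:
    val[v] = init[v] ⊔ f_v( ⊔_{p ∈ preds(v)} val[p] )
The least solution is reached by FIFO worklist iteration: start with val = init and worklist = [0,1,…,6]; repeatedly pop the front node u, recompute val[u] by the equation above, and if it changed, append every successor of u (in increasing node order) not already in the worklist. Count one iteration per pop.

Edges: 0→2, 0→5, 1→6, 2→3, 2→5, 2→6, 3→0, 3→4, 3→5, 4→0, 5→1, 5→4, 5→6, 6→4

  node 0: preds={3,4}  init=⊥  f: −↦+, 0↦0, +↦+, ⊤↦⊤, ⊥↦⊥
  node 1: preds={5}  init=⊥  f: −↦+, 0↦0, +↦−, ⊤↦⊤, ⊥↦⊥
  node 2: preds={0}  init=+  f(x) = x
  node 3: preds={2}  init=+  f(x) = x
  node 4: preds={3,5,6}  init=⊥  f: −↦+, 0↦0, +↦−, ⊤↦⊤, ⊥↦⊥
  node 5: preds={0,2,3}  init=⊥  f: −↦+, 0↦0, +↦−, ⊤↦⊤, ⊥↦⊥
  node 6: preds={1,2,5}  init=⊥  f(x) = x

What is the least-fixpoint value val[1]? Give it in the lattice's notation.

⊤

Trace (20 dequeues):
  [1] u=0 | in + | out + | prev ⊥ | push {}
  [2] u=1 | in ⊥ | out ⊥ | ==
  [3] u=2 | in + | out + | ==
  [4] u=3 | in + | out + | ==
  [5] u=4 | in + | out − | prev ⊥ | push {0}
  [6] u=5 | in + | out − | prev ⊥ | push {1,4}
  [7] u=6 | in ⊤ | out ⊤ | prev ⊥ | push {}
  [8] u=0 | in ⊤ | out ⊤ | prev + | push {2,5}
  [9] u=1 | in − | out + | prev ⊥ | push {6}
  [10] u=4 | in ⊤ | out ⊤ | prev − | push {0}
  [11] u=2 | in ⊤ | out ⊤ | prev + | push {3}
  [12] u=5 | in ⊤ | out ⊤ | prev − | push {1,4}
  [13] u=6 | in ⊤ | out ⊤ | ==
  [14] u=0 | in ⊤ | out ⊤ | ==
  [15] u=3 | in ⊤ | out ⊤ | prev + | push {0,5}
  [16] u=1 | in ⊤ | out ⊤ | prev + | push {6}
  [17] u=4 | in ⊤ | out ⊤ | ==
  [18] u=0 | in ⊤ | out ⊤ | ==
  [19] u=5 | in ⊤ | out ⊤ | ==
  [20] u=6 | in ⊤ | out ⊤ | ==

Converged values:
  [0] ⊤
  [1] ⊤
  [2] ⊤
  [3] ⊤
  [4] ⊤
  [5] ⊤
  [6] ⊤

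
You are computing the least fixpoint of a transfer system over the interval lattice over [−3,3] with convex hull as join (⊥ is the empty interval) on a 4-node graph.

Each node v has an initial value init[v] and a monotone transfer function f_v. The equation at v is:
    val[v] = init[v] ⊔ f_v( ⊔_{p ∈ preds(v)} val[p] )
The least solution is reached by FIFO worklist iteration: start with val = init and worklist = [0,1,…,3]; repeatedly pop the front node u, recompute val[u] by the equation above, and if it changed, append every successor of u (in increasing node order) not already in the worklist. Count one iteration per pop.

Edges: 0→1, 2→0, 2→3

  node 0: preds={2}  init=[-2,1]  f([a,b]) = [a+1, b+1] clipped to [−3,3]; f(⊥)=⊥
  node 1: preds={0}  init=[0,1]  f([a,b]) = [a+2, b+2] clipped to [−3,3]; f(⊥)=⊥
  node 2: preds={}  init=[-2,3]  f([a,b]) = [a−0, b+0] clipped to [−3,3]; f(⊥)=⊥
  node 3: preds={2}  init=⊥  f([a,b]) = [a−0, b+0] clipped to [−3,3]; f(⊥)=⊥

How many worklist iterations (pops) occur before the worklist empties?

4

Iteration log — 4 steps:
  step 1. node 0  ⊔preds=[-2,3]  new=[-2,3]  old=[-2,1]  +wl: 
  step 2. node 1  ⊔preds=[-2,3]  new=[0,3]  old=[0,1]  +wl: 
  step 3. node 2  ⊔preds=⊥  new=[-2,3]  stable
  step 4. node 3  ⊔preds=[-2,3]  new=[-2,3]  old=⊥  +wl: 

Least fixpoint reached:
  node 0: [-2,3]
  node 1: [0,3]
  node 2: [-2,3]
  node 3: [-2,3]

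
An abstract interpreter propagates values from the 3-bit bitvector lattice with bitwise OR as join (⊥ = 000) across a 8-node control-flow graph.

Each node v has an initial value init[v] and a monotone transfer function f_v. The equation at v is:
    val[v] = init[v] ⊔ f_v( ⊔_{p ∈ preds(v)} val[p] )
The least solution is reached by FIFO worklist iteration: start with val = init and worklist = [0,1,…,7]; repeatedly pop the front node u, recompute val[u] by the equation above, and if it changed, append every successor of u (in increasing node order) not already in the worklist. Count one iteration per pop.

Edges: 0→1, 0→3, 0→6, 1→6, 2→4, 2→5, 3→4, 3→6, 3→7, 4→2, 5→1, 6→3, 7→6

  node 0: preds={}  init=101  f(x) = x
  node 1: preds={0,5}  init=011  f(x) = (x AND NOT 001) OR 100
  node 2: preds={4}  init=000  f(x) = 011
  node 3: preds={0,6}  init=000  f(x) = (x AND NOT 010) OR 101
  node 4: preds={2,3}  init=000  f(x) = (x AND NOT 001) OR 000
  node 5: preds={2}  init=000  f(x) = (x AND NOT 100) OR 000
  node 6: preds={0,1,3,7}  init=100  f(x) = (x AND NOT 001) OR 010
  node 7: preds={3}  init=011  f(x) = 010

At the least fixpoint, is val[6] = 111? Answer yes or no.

no

Iteration log — 11 steps:
  step 1. node 0  ⊔preds=000  new=101  stable
  step 2. node 1  ⊔preds=101  new=111  old=011  +wl: 
  step 3. node 2  ⊔preds=000  new=011  old=000  +wl: 
  step 4. node 3  ⊔preds=101  new=101  old=000  +wl: 
  step 5. node 4  ⊔preds=111  new=110  old=000  +wl: 2
  step 6. node 5  ⊔preds=011  new=011  old=000  +wl: 1
  step 7. node 6  ⊔preds=111  new=110  old=100  +wl: 3
  step 8. node 7  ⊔preds=101  new=011  stable
  step 9. node 2  ⊔preds=110  new=011  stable
  step 10. node 1  ⊔preds=111  new=111  stable
  step 11. node 3  ⊔preds=111  new=101  stable

Least fixpoint reached:
  node 0: 101
  node 1: 111
  node 2: 011
  node 3: 101
  node 4: 110
  node 5: 011
  node 6: 110
  node 7: 011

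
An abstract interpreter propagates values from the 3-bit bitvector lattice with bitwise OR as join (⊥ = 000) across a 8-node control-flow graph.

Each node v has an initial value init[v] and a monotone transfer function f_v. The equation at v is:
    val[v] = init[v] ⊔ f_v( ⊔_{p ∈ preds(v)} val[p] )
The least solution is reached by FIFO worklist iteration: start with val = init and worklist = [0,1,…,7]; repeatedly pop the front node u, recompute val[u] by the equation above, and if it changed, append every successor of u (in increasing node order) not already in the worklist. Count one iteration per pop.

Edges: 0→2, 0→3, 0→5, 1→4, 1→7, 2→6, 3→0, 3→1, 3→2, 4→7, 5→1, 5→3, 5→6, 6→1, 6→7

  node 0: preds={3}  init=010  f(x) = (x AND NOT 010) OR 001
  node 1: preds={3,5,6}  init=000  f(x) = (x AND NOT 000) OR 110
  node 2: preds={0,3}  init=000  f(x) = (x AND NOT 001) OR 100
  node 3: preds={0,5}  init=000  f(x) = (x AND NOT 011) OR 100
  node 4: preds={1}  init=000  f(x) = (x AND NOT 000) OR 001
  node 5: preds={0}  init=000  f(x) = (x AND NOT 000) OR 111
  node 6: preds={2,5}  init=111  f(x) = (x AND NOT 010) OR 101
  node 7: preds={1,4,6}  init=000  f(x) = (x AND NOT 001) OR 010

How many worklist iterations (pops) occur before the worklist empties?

13

Trace (13 dequeues):
  [1] u=0 | in 000 | out 011 | prev 010 | push {}
  [2] u=1 | in 111 | out 111 | prev 000 | push {}
  [3] u=2 | in 011 | out 110 | prev 000 | push {}
  [4] u=3 | in 011 | out 100 | prev 000 | push {0,1,2}
  [5] u=4 | in 111 | out 111 | prev 000 | push {}
  [6] u=5 | in 011 | out 111 | prev 000 | push {3}
  [7] u=6 | in 111 | out 111 | ==
  [8] u=7 | in 111 | out 110 | prev 000 | push {}
  [9] u=0 | in 100 | out 111 | prev 011 | push {5}
  [10] u=1 | in 111 | out 111 | ==
  [11] u=2 | in 111 | out 110 | ==
  [12] u=3 | in 111 | out 100 | ==
  [13] u=5 | in 111 | out 111 | ==

Converged values:
  [0] 111
  [1] 111
  [2] 110
  [3] 100
  [4] 111
  [5] 111
  [6] 111
  [7] 110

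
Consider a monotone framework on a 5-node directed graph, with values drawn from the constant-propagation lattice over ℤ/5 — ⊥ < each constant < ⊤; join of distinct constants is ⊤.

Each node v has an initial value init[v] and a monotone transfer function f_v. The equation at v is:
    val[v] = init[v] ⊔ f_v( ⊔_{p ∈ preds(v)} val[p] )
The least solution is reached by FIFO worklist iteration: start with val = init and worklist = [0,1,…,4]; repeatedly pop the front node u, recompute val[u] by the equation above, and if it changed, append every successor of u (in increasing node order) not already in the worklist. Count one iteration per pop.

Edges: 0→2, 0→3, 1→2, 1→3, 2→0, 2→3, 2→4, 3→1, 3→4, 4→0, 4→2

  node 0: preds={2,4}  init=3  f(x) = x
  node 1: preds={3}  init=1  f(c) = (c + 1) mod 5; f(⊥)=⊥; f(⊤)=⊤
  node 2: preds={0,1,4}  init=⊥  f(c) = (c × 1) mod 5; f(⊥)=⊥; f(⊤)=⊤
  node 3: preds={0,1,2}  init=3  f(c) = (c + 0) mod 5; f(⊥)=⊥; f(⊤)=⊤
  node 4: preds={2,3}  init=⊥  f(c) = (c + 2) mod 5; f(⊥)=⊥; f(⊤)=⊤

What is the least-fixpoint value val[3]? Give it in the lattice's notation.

⊤

Worklist (9 pops):
  #1 pop 0: in=⊥ → 3 (no change)
  #2 pop 1: in=3 → ⊤ (was 1); enqueue []
  #3 pop 2: in=⊤ → ⊤ (was ⊥); enqueue [0]
  #4 pop 3: in=⊤ → ⊤ (was 3); enqueue [1]
  #5 pop 4: in=⊤ → ⊤ (was ⊥); enqueue [2]
  #6 pop 0: in=⊤ → ⊤ (was 3); enqueue [3]
  #7 pop 1: in=⊤ → ⊤ (no change)
  #8 pop 2: in=⊤ → ⊤ (no change)
  #9 pop 3: in=⊤ → ⊤ (no change)

Fixpoint:
  val[0] = ⊤
  val[1] = ⊤
  val[2] = ⊤
  val[3] = ⊤
  val[4] = ⊤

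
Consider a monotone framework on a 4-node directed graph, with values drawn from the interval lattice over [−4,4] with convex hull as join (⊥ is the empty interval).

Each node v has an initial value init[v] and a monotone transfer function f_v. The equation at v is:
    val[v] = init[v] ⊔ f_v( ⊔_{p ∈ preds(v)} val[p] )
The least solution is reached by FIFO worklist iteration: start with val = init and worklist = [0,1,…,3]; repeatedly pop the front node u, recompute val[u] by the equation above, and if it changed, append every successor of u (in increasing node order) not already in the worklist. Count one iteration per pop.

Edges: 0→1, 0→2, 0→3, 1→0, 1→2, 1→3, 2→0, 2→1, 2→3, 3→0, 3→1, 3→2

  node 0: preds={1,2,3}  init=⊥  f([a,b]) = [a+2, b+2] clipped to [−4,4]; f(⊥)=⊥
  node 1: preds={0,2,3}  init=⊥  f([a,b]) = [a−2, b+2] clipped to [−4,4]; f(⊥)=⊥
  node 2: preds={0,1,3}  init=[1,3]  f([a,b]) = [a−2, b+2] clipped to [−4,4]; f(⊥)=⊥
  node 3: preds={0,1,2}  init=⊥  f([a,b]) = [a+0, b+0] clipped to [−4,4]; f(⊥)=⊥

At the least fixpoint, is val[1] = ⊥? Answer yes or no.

no

Trace (12 dequeues):
  [1] u=0 | in [1,3] | out [3,4] | prev ⊥ | push {}
  [2] u=1 | in [1,4] | out [-1,4] | prev ⊥ | push {0}
  [3] u=2 | in [-1,4] | out [-3,4] | prev [1,3] | push {1}
  [4] u=3 | in [-3,4] | out [-3,4] | prev ⊥ | push {2}
  [5] u=0 | in [-3,4] | out [-1,4] | prev [3,4] | push {3}
  [6] u=1 | in [-3,4] | out [-4,4] | prev [-1,4] | push {0}
  [7] u=2 | in [-4,4] | out [-4,4] | prev [-3,4] | push {1}
  [8] u=3 | in [-4,4] | out [-4,4] | prev [-3,4] | push {2}
  [9] u=0 | in [-4,4] | out [-2,4] | prev [-1,4] | push {3}
  [10] u=1 | in [-4,4] | out [-4,4] | ==
  [11] u=2 | in [-4,4] | out [-4,4] | ==
  [12] u=3 | in [-4,4] | out [-4,4] | ==

Converged values:
  [0] [-2,4]
  [1] [-4,4]
  [2] [-4,4]
  [3] [-4,4]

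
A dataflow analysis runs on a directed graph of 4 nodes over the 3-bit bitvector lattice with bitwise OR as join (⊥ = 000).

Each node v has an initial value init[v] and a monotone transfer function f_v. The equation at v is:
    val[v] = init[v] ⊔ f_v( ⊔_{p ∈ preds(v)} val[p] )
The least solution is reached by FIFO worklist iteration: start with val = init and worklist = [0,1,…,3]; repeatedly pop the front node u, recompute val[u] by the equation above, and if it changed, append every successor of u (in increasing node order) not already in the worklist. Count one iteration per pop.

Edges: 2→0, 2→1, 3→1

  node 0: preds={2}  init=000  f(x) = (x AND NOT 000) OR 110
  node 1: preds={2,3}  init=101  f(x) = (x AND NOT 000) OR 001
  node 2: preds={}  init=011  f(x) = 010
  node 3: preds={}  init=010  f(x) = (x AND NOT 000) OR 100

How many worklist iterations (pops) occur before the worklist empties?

5

Trace (5 dequeues):
  [1] u=0 | in 011 | out 111 | prev 000 | push {}
  [2] u=1 | in 011 | out 111 | prev 101 | push {}
  [3] u=2 | in 000 | out 011 | ==
  [4] u=3 | in 000 | out 110 | prev 010 | push {1}
  [5] u=1 | in 111 | out 111 | ==

Converged values:
  [0] 111
  [1] 111
  [2] 011
  [3] 110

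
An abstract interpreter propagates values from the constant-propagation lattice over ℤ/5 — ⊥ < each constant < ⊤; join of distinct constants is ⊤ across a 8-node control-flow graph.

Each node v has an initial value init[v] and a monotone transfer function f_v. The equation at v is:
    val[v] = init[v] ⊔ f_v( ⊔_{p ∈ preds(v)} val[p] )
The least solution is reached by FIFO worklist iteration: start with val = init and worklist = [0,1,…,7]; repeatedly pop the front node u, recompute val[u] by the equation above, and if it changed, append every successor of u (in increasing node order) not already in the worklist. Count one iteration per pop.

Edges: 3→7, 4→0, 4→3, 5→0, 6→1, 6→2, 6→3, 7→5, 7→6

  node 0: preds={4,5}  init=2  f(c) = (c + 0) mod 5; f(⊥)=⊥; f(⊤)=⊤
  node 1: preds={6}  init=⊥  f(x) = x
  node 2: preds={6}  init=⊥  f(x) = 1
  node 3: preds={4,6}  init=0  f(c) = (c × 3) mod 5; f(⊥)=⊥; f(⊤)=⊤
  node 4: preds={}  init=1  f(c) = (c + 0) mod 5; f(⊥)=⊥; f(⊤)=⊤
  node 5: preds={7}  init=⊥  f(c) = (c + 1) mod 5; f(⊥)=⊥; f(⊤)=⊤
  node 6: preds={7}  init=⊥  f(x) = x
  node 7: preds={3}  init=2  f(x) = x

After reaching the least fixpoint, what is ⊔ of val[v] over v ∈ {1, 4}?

⊤

Trace (18 dequeues):
  [1] u=0 | in 1 | out ⊤ | prev 2 | push {}
  [2] u=1 | in ⊥ | out ⊥ | ==
  [3] u=2 | in ⊥ | out 1 | prev ⊥ | push {}
  [4] u=3 | in 1 | out ⊤ | prev 0 | push {}
  [5] u=4 | in ⊥ | out 1 | ==
  [6] u=5 | in 2 | out 3 | prev ⊥ | push {0}
  [7] u=6 | in 2 | out 2 | prev ⊥ | push {1,2,3}
  [8] u=7 | in ⊤ | out ⊤ | prev 2 | push {5,6}
  [9] u=0 | in ⊤ | out ⊤ | ==
  [10] u=1 | in 2 | out 2 | prev ⊥ | push {}
  [11] u=2 | in 2 | out 1 | ==
  [12] u=3 | in ⊤ | out ⊤ | ==
  [13] u=5 | in ⊤ | out ⊤ | prev 3 | push {0}
  [14] u=6 | in ⊤ | out ⊤ | prev 2 | push {1,2,3}
  [15] u=0 | in ⊤ | out ⊤ | ==
  [16] u=1 | in ⊤ | out ⊤ | prev 2 | push {}
  [17] u=2 | in ⊤ | out 1 | ==
  [18] u=3 | in ⊤ | out ⊤ | ==

Converged values:
  [0] ⊤
  [1] ⊤
  [2] 1
  [3] ⊤
  [4] 1
  [5] ⊤
  [6] ⊤
  [7] ⊤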